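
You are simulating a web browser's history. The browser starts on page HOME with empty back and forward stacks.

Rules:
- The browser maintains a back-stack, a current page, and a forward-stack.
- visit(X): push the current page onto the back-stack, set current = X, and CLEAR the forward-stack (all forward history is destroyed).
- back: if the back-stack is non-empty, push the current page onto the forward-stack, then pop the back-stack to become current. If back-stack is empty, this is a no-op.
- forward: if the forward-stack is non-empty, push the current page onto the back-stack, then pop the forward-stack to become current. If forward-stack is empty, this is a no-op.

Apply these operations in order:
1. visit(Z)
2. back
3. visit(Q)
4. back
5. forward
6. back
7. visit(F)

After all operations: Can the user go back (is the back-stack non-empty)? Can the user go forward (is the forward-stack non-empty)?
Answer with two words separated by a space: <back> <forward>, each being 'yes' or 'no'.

Answer: yes no

Derivation:
After 1 (visit(Z)): cur=Z back=1 fwd=0
After 2 (back): cur=HOME back=0 fwd=1
After 3 (visit(Q)): cur=Q back=1 fwd=0
After 4 (back): cur=HOME back=0 fwd=1
After 5 (forward): cur=Q back=1 fwd=0
After 6 (back): cur=HOME back=0 fwd=1
After 7 (visit(F)): cur=F back=1 fwd=0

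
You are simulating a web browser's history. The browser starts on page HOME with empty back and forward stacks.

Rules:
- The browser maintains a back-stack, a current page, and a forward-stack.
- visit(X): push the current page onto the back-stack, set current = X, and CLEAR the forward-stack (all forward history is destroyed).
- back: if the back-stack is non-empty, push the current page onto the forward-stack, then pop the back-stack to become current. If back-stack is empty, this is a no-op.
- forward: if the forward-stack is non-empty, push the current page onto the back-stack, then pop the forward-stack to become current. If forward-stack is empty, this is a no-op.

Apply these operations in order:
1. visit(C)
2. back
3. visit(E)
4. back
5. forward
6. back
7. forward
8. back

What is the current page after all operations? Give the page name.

After 1 (visit(C)): cur=C back=1 fwd=0
After 2 (back): cur=HOME back=0 fwd=1
After 3 (visit(E)): cur=E back=1 fwd=0
After 4 (back): cur=HOME back=0 fwd=1
After 5 (forward): cur=E back=1 fwd=0
After 6 (back): cur=HOME back=0 fwd=1
After 7 (forward): cur=E back=1 fwd=0
After 8 (back): cur=HOME back=0 fwd=1

Answer: HOME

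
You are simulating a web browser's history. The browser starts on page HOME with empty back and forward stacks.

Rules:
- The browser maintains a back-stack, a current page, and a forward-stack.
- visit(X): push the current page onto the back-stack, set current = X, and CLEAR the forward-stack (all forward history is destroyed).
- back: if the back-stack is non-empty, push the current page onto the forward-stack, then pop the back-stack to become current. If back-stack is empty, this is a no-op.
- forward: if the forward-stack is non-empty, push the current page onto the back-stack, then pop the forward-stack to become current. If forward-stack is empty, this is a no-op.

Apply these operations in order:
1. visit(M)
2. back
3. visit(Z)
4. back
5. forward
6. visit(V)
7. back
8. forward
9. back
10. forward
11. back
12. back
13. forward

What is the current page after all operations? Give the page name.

After 1 (visit(M)): cur=M back=1 fwd=0
After 2 (back): cur=HOME back=0 fwd=1
After 3 (visit(Z)): cur=Z back=1 fwd=0
After 4 (back): cur=HOME back=0 fwd=1
After 5 (forward): cur=Z back=1 fwd=0
After 6 (visit(V)): cur=V back=2 fwd=0
After 7 (back): cur=Z back=1 fwd=1
After 8 (forward): cur=V back=2 fwd=0
After 9 (back): cur=Z back=1 fwd=1
After 10 (forward): cur=V back=2 fwd=0
After 11 (back): cur=Z back=1 fwd=1
After 12 (back): cur=HOME back=0 fwd=2
After 13 (forward): cur=Z back=1 fwd=1

Answer: Z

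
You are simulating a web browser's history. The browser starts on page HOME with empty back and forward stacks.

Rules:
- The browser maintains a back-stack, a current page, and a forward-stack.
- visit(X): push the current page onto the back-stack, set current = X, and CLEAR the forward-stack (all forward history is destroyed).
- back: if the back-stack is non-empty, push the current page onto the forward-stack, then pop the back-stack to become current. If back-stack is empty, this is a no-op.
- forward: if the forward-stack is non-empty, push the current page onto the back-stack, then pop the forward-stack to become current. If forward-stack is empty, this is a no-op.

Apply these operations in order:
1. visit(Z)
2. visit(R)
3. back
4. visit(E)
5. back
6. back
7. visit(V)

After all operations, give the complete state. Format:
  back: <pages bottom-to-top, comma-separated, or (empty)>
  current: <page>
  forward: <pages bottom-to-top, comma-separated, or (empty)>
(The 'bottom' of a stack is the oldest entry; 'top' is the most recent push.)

After 1 (visit(Z)): cur=Z back=1 fwd=0
After 2 (visit(R)): cur=R back=2 fwd=0
After 3 (back): cur=Z back=1 fwd=1
After 4 (visit(E)): cur=E back=2 fwd=0
After 5 (back): cur=Z back=1 fwd=1
After 6 (back): cur=HOME back=0 fwd=2
After 7 (visit(V)): cur=V back=1 fwd=0

Answer: back: HOME
current: V
forward: (empty)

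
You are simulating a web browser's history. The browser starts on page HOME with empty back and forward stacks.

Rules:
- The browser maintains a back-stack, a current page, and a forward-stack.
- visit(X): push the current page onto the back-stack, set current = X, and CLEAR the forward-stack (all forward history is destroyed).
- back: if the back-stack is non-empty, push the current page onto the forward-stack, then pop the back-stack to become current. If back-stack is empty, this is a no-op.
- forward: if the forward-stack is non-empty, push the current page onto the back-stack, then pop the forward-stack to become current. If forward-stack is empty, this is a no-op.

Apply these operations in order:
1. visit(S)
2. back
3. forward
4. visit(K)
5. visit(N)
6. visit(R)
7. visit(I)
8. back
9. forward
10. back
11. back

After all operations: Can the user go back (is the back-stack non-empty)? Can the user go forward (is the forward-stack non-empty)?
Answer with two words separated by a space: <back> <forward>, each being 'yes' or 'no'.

Answer: yes yes

Derivation:
After 1 (visit(S)): cur=S back=1 fwd=0
After 2 (back): cur=HOME back=0 fwd=1
After 3 (forward): cur=S back=1 fwd=0
After 4 (visit(K)): cur=K back=2 fwd=0
After 5 (visit(N)): cur=N back=3 fwd=0
After 6 (visit(R)): cur=R back=4 fwd=0
After 7 (visit(I)): cur=I back=5 fwd=0
After 8 (back): cur=R back=4 fwd=1
After 9 (forward): cur=I back=5 fwd=0
After 10 (back): cur=R back=4 fwd=1
After 11 (back): cur=N back=3 fwd=2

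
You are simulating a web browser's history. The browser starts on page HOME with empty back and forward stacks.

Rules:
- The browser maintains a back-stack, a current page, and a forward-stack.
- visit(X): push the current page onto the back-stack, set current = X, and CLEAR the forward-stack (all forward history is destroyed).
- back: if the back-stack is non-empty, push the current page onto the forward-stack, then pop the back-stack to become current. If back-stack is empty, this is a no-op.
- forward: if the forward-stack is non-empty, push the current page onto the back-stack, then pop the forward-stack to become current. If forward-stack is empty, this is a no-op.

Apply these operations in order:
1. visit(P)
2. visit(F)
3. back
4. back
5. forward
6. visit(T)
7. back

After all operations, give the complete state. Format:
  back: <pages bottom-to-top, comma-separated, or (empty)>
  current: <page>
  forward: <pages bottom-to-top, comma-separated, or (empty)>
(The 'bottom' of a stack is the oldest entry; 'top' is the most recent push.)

Answer: back: HOME
current: P
forward: T

Derivation:
After 1 (visit(P)): cur=P back=1 fwd=0
After 2 (visit(F)): cur=F back=2 fwd=0
After 3 (back): cur=P back=1 fwd=1
After 4 (back): cur=HOME back=0 fwd=2
After 5 (forward): cur=P back=1 fwd=1
After 6 (visit(T)): cur=T back=2 fwd=0
After 7 (back): cur=P back=1 fwd=1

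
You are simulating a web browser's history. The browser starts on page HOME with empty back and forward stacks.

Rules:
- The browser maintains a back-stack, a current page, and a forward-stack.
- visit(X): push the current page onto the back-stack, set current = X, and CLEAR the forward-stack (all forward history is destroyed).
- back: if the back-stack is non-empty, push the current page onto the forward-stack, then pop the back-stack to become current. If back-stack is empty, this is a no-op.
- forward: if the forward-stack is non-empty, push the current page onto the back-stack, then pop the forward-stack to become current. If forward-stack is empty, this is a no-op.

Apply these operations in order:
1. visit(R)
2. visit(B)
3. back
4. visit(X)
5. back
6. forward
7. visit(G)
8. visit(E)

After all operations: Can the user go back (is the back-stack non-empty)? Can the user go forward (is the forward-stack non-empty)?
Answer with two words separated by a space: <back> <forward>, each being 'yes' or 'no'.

After 1 (visit(R)): cur=R back=1 fwd=0
After 2 (visit(B)): cur=B back=2 fwd=0
After 3 (back): cur=R back=1 fwd=1
After 4 (visit(X)): cur=X back=2 fwd=0
After 5 (back): cur=R back=1 fwd=1
After 6 (forward): cur=X back=2 fwd=0
After 7 (visit(G)): cur=G back=3 fwd=0
After 8 (visit(E)): cur=E back=4 fwd=0

Answer: yes no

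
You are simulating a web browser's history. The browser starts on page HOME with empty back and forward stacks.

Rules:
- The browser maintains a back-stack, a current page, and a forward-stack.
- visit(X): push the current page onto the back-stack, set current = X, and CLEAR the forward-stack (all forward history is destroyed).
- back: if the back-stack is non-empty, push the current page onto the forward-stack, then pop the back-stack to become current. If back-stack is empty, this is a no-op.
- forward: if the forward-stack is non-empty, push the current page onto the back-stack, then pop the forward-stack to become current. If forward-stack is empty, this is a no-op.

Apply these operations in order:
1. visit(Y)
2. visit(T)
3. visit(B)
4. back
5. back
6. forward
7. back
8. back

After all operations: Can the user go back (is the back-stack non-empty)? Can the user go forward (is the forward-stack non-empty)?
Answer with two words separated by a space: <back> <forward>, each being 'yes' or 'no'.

Answer: no yes

Derivation:
After 1 (visit(Y)): cur=Y back=1 fwd=0
After 2 (visit(T)): cur=T back=2 fwd=0
After 3 (visit(B)): cur=B back=3 fwd=0
After 4 (back): cur=T back=2 fwd=1
After 5 (back): cur=Y back=1 fwd=2
After 6 (forward): cur=T back=2 fwd=1
After 7 (back): cur=Y back=1 fwd=2
After 8 (back): cur=HOME back=0 fwd=3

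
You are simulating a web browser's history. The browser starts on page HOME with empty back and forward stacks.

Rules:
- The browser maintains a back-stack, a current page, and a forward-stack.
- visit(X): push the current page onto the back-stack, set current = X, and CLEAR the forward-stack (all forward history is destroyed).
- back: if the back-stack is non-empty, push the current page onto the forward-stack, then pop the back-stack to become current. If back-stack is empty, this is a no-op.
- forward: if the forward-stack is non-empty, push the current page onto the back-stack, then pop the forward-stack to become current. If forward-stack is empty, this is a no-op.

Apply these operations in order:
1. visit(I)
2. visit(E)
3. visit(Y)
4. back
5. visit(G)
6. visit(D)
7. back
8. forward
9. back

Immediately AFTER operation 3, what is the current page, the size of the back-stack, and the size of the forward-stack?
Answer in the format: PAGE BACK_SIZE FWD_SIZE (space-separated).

After 1 (visit(I)): cur=I back=1 fwd=0
After 2 (visit(E)): cur=E back=2 fwd=0
After 3 (visit(Y)): cur=Y back=3 fwd=0

Y 3 0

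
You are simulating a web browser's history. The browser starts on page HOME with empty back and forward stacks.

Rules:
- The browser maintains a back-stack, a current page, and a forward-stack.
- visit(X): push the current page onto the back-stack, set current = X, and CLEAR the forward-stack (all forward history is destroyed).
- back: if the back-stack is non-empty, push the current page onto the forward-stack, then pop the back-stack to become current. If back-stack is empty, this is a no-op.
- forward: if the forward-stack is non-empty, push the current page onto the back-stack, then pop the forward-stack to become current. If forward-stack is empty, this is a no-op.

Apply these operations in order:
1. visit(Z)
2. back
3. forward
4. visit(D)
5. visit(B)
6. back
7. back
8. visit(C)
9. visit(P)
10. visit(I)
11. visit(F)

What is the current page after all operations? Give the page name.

After 1 (visit(Z)): cur=Z back=1 fwd=0
After 2 (back): cur=HOME back=0 fwd=1
After 3 (forward): cur=Z back=1 fwd=0
After 4 (visit(D)): cur=D back=2 fwd=0
After 5 (visit(B)): cur=B back=3 fwd=0
After 6 (back): cur=D back=2 fwd=1
After 7 (back): cur=Z back=1 fwd=2
After 8 (visit(C)): cur=C back=2 fwd=0
After 9 (visit(P)): cur=P back=3 fwd=0
After 10 (visit(I)): cur=I back=4 fwd=0
After 11 (visit(F)): cur=F back=5 fwd=0

Answer: F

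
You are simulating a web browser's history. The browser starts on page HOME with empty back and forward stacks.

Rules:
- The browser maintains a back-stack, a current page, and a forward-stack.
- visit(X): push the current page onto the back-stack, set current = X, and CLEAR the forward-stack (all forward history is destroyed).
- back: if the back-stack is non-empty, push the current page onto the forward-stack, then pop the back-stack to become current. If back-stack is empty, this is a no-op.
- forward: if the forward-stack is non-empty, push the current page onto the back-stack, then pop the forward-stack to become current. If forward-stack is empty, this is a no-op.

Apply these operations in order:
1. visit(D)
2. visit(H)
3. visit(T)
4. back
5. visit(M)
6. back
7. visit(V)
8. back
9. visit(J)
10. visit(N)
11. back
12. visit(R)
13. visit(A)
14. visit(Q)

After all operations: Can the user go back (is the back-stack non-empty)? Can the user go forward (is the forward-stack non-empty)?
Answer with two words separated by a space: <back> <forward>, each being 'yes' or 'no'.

After 1 (visit(D)): cur=D back=1 fwd=0
After 2 (visit(H)): cur=H back=2 fwd=0
After 3 (visit(T)): cur=T back=3 fwd=0
After 4 (back): cur=H back=2 fwd=1
After 5 (visit(M)): cur=M back=3 fwd=0
After 6 (back): cur=H back=2 fwd=1
After 7 (visit(V)): cur=V back=3 fwd=0
After 8 (back): cur=H back=2 fwd=1
After 9 (visit(J)): cur=J back=3 fwd=0
After 10 (visit(N)): cur=N back=4 fwd=0
After 11 (back): cur=J back=3 fwd=1
After 12 (visit(R)): cur=R back=4 fwd=0
After 13 (visit(A)): cur=A back=5 fwd=0
After 14 (visit(Q)): cur=Q back=6 fwd=0

Answer: yes no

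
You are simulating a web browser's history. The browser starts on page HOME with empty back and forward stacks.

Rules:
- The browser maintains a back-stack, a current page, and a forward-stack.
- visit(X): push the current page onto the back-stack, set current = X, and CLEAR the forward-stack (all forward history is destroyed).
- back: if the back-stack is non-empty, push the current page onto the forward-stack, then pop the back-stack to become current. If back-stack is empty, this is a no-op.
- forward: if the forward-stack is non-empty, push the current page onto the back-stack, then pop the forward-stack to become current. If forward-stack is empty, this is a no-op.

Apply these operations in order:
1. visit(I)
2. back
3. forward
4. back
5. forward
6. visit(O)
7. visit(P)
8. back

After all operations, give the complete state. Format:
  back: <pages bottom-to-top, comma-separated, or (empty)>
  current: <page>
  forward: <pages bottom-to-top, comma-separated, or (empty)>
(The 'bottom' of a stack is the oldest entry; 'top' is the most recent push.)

Answer: back: HOME,I
current: O
forward: P

Derivation:
After 1 (visit(I)): cur=I back=1 fwd=0
After 2 (back): cur=HOME back=0 fwd=1
After 3 (forward): cur=I back=1 fwd=0
After 4 (back): cur=HOME back=0 fwd=1
After 5 (forward): cur=I back=1 fwd=0
After 6 (visit(O)): cur=O back=2 fwd=0
After 7 (visit(P)): cur=P back=3 fwd=0
After 8 (back): cur=O back=2 fwd=1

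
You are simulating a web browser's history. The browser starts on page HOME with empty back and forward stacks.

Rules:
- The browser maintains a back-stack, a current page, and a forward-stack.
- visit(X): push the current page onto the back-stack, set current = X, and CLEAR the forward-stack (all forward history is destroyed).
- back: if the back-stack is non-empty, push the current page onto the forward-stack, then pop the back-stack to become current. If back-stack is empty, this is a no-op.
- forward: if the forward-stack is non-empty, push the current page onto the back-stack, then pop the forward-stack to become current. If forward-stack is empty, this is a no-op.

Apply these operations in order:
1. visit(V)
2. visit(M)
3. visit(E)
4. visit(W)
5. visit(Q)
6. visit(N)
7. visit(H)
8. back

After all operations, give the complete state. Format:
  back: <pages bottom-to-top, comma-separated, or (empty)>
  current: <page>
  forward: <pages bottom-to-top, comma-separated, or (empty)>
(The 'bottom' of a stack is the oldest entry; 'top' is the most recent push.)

Answer: back: HOME,V,M,E,W,Q
current: N
forward: H

Derivation:
After 1 (visit(V)): cur=V back=1 fwd=0
After 2 (visit(M)): cur=M back=2 fwd=0
After 3 (visit(E)): cur=E back=3 fwd=0
After 4 (visit(W)): cur=W back=4 fwd=0
After 5 (visit(Q)): cur=Q back=5 fwd=0
After 6 (visit(N)): cur=N back=6 fwd=0
After 7 (visit(H)): cur=H back=7 fwd=0
After 8 (back): cur=N back=6 fwd=1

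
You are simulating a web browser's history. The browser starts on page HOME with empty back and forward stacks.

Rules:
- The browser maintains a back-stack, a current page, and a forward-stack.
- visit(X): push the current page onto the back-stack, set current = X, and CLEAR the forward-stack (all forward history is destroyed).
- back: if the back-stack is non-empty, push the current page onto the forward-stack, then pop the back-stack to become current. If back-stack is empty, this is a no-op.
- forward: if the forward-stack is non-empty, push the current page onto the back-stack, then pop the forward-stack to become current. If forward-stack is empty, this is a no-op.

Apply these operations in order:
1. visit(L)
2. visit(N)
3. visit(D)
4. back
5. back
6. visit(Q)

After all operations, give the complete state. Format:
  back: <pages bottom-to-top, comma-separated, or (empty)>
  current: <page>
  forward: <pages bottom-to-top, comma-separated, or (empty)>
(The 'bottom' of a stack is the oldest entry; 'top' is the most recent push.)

After 1 (visit(L)): cur=L back=1 fwd=0
After 2 (visit(N)): cur=N back=2 fwd=0
After 3 (visit(D)): cur=D back=3 fwd=0
After 4 (back): cur=N back=2 fwd=1
After 5 (back): cur=L back=1 fwd=2
After 6 (visit(Q)): cur=Q back=2 fwd=0

Answer: back: HOME,L
current: Q
forward: (empty)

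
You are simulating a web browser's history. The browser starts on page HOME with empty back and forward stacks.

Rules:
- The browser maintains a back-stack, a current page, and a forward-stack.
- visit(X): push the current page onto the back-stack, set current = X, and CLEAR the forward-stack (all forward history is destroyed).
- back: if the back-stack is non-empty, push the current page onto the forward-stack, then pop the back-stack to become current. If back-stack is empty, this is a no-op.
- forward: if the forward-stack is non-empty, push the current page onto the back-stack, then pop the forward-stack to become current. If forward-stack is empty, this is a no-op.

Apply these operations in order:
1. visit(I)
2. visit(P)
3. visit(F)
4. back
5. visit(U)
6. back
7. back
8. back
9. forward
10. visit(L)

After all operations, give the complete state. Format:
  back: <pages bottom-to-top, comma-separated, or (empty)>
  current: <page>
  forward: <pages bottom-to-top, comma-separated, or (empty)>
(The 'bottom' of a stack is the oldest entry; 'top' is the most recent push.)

Answer: back: HOME,I
current: L
forward: (empty)

Derivation:
After 1 (visit(I)): cur=I back=1 fwd=0
After 2 (visit(P)): cur=P back=2 fwd=0
After 3 (visit(F)): cur=F back=3 fwd=0
After 4 (back): cur=P back=2 fwd=1
After 5 (visit(U)): cur=U back=3 fwd=0
After 6 (back): cur=P back=2 fwd=1
After 7 (back): cur=I back=1 fwd=2
After 8 (back): cur=HOME back=0 fwd=3
After 9 (forward): cur=I back=1 fwd=2
After 10 (visit(L)): cur=L back=2 fwd=0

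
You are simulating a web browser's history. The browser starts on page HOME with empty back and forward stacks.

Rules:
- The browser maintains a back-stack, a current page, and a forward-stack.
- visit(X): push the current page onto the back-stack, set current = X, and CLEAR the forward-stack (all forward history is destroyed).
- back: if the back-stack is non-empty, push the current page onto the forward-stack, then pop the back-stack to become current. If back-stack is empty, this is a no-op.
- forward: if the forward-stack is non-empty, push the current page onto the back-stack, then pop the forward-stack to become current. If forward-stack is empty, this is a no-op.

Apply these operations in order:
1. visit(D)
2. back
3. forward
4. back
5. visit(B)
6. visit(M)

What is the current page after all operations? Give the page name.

After 1 (visit(D)): cur=D back=1 fwd=0
After 2 (back): cur=HOME back=0 fwd=1
After 3 (forward): cur=D back=1 fwd=0
After 4 (back): cur=HOME back=0 fwd=1
After 5 (visit(B)): cur=B back=1 fwd=0
After 6 (visit(M)): cur=M back=2 fwd=0

Answer: M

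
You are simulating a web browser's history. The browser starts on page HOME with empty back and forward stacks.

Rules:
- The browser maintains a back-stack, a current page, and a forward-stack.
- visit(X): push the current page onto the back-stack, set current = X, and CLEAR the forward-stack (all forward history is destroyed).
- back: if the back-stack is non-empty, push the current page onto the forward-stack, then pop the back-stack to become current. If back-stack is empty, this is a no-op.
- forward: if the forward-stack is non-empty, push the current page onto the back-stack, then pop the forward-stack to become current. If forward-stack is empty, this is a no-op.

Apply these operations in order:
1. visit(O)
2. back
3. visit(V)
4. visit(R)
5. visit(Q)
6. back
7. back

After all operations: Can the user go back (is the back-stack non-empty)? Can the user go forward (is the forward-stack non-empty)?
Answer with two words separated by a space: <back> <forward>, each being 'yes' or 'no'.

After 1 (visit(O)): cur=O back=1 fwd=0
After 2 (back): cur=HOME back=0 fwd=1
After 3 (visit(V)): cur=V back=1 fwd=0
After 4 (visit(R)): cur=R back=2 fwd=0
After 5 (visit(Q)): cur=Q back=3 fwd=0
After 6 (back): cur=R back=2 fwd=1
After 7 (back): cur=V back=1 fwd=2

Answer: yes yes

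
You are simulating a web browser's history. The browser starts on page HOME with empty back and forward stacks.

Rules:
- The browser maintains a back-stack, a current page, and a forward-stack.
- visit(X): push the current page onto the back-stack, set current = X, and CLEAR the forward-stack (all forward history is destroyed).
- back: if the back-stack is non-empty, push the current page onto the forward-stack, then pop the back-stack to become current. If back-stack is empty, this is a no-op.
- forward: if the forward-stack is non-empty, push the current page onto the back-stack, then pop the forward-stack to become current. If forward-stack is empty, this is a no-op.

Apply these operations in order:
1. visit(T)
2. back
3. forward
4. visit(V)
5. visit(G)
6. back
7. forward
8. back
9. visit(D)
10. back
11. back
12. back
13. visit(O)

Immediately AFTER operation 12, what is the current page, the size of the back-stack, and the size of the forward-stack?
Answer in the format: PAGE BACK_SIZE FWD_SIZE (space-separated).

After 1 (visit(T)): cur=T back=1 fwd=0
After 2 (back): cur=HOME back=0 fwd=1
After 3 (forward): cur=T back=1 fwd=0
After 4 (visit(V)): cur=V back=2 fwd=0
After 5 (visit(G)): cur=G back=3 fwd=0
After 6 (back): cur=V back=2 fwd=1
After 7 (forward): cur=G back=3 fwd=0
After 8 (back): cur=V back=2 fwd=1
After 9 (visit(D)): cur=D back=3 fwd=0
After 10 (back): cur=V back=2 fwd=1
After 11 (back): cur=T back=1 fwd=2
After 12 (back): cur=HOME back=0 fwd=3

HOME 0 3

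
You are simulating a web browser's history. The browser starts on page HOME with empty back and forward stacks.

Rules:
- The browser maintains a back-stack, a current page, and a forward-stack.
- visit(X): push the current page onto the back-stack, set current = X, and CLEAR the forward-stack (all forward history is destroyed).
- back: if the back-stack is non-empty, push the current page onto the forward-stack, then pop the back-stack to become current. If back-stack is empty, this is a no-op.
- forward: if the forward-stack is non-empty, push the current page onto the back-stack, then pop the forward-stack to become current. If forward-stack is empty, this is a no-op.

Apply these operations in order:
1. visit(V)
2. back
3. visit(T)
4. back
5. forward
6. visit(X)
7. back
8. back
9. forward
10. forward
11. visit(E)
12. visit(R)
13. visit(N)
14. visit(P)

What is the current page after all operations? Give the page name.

After 1 (visit(V)): cur=V back=1 fwd=0
After 2 (back): cur=HOME back=0 fwd=1
After 3 (visit(T)): cur=T back=1 fwd=0
After 4 (back): cur=HOME back=0 fwd=1
After 5 (forward): cur=T back=1 fwd=0
After 6 (visit(X)): cur=X back=2 fwd=0
After 7 (back): cur=T back=1 fwd=1
After 8 (back): cur=HOME back=0 fwd=2
After 9 (forward): cur=T back=1 fwd=1
After 10 (forward): cur=X back=2 fwd=0
After 11 (visit(E)): cur=E back=3 fwd=0
After 12 (visit(R)): cur=R back=4 fwd=0
After 13 (visit(N)): cur=N back=5 fwd=0
After 14 (visit(P)): cur=P back=6 fwd=0

Answer: P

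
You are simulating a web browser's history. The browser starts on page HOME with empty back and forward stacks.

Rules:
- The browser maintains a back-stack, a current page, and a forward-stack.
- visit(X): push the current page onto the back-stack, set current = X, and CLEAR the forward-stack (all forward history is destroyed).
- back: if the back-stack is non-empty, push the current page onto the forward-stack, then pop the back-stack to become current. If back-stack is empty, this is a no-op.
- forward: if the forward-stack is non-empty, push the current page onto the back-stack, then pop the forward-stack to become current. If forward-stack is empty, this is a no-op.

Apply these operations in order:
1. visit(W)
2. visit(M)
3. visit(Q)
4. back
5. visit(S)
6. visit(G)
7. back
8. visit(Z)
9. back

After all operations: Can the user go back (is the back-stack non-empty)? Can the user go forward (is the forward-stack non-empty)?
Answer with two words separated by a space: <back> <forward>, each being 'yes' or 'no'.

After 1 (visit(W)): cur=W back=1 fwd=0
After 2 (visit(M)): cur=M back=2 fwd=0
After 3 (visit(Q)): cur=Q back=3 fwd=0
After 4 (back): cur=M back=2 fwd=1
After 5 (visit(S)): cur=S back=3 fwd=0
After 6 (visit(G)): cur=G back=4 fwd=0
After 7 (back): cur=S back=3 fwd=1
After 8 (visit(Z)): cur=Z back=4 fwd=0
After 9 (back): cur=S back=3 fwd=1

Answer: yes yes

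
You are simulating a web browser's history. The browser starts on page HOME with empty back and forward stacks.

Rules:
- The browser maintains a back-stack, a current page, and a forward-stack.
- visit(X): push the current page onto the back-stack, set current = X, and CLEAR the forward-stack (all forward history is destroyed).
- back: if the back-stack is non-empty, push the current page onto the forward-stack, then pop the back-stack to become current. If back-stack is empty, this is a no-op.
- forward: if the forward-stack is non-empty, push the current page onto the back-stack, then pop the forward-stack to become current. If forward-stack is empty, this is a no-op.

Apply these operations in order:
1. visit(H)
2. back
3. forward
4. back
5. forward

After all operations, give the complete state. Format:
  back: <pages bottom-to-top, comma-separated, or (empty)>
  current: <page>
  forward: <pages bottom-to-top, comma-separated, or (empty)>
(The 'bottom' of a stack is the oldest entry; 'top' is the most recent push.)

Answer: back: HOME
current: H
forward: (empty)

Derivation:
After 1 (visit(H)): cur=H back=1 fwd=0
After 2 (back): cur=HOME back=0 fwd=1
After 3 (forward): cur=H back=1 fwd=0
After 4 (back): cur=HOME back=0 fwd=1
After 5 (forward): cur=H back=1 fwd=0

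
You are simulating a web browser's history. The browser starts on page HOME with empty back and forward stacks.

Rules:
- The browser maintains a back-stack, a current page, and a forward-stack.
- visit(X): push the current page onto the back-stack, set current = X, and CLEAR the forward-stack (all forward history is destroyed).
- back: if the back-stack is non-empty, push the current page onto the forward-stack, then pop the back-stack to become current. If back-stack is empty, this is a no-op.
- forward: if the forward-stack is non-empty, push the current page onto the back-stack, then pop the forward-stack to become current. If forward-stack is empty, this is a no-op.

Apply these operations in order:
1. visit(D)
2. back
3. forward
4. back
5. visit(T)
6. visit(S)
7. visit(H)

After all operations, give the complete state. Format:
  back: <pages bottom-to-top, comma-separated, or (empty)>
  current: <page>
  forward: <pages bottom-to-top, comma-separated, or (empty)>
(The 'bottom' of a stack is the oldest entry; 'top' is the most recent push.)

Answer: back: HOME,T,S
current: H
forward: (empty)

Derivation:
After 1 (visit(D)): cur=D back=1 fwd=0
After 2 (back): cur=HOME back=0 fwd=1
After 3 (forward): cur=D back=1 fwd=0
After 4 (back): cur=HOME back=0 fwd=1
After 5 (visit(T)): cur=T back=1 fwd=0
After 6 (visit(S)): cur=S back=2 fwd=0
After 7 (visit(H)): cur=H back=3 fwd=0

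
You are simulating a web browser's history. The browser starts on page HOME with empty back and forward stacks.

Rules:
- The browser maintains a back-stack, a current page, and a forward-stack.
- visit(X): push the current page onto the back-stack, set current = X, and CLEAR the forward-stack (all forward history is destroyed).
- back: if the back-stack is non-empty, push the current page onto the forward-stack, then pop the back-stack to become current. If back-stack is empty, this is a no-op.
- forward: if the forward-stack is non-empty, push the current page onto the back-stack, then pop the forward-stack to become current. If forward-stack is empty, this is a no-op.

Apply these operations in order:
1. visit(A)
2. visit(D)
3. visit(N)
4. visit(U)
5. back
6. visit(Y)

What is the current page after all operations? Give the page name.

After 1 (visit(A)): cur=A back=1 fwd=0
After 2 (visit(D)): cur=D back=2 fwd=0
After 3 (visit(N)): cur=N back=3 fwd=0
After 4 (visit(U)): cur=U back=4 fwd=0
After 5 (back): cur=N back=3 fwd=1
After 6 (visit(Y)): cur=Y back=4 fwd=0

Answer: Y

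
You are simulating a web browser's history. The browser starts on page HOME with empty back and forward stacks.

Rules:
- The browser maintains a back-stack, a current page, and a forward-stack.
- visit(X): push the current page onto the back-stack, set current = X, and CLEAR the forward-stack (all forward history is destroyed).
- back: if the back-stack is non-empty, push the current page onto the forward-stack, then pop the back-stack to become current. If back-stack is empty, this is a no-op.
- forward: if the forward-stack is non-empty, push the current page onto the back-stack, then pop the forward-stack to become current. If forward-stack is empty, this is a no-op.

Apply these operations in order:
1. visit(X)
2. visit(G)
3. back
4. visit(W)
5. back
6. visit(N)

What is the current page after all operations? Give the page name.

After 1 (visit(X)): cur=X back=1 fwd=0
After 2 (visit(G)): cur=G back=2 fwd=0
After 3 (back): cur=X back=1 fwd=1
After 4 (visit(W)): cur=W back=2 fwd=0
After 5 (back): cur=X back=1 fwd=1
After 6 (visit(N)): cur=N back=2 fwd=0

Answer: N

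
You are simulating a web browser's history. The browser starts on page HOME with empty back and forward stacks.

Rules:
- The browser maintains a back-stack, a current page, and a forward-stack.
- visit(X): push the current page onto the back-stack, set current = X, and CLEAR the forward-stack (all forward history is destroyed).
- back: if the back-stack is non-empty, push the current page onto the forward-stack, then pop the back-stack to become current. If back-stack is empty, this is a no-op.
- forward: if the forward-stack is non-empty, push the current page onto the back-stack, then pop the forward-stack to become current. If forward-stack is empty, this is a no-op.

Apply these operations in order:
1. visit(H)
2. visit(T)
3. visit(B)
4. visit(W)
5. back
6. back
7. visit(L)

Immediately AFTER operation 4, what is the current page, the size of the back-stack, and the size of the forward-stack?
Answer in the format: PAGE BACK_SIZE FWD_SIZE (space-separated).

After 1 (visit(H)): cur=H back=1 fwd=0
After 2 (visit(T)): cur=T back=2 fwd=0
After 3 (visit(B)): cur=B back=3 fwd=0
After 4 (visit(W)): cur=W back=4 fwd=0

W 4 0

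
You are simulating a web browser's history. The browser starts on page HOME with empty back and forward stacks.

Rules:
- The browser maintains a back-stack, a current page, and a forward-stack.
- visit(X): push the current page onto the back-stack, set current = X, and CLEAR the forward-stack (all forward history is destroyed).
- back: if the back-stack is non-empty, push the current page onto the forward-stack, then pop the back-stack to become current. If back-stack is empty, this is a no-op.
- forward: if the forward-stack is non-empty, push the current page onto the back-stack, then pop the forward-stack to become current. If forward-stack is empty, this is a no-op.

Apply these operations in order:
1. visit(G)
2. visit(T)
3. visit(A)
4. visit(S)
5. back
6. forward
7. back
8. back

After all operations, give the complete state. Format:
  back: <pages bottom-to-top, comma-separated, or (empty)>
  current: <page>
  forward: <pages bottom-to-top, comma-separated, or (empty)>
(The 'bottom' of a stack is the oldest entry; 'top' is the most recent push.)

After 1 (visit(G)): cur=G back=1 fwd=0
After 2 (visit(T)): cur=T back=2 fwd=0
After 3 (visit(A)): cur=A back=3 fwd=0
After 4 (visit(S)): cur=S back=4 fwd=0
After 5 (back): cur=A back=3 fwd=1
After 6 (forward): cur=S back=4 fwd=0
After 7 (back): cur=A back=3 fwd=1
After 8 (back): cur=T back=2 fwd=2

Answer: back: HOME,G
current: T
forward: S,A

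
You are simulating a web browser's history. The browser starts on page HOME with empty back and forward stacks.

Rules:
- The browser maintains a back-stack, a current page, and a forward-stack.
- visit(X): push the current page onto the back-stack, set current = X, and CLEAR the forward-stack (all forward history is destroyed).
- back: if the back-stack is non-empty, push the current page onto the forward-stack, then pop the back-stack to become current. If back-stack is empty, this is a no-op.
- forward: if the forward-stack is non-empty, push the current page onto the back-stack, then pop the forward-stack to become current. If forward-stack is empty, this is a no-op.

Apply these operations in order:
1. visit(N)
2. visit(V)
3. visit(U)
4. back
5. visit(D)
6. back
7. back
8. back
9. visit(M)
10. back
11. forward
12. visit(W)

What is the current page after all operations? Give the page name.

Answer: W

Derivation:
After 1 (visit(N)): cur=N back=1 fwd=0
After 2 (visit(V)): cur=V back=2 fwd=0
After 3 (visit(U)): cur=U back=3 fwd=0
After 4 (back): cur=V back=2 fwd=1
After 5 (visit(D)): cur=D back=3 fwd=0
After 6 (back): cur=V back=2 fwd=1
After 7 (back): cur=N back=1 fwd=2
After 8 (back): cur=HOME back=0 fwd=3
After 9 (visit(M)): cur=M back=1 fwd=0
After 10 (back): cur=HOME back=0 fwd=1
After 11 (forward): cur=M back=1 fwd=0
After 12 (visit(W)): cur=W back=2 fwd=0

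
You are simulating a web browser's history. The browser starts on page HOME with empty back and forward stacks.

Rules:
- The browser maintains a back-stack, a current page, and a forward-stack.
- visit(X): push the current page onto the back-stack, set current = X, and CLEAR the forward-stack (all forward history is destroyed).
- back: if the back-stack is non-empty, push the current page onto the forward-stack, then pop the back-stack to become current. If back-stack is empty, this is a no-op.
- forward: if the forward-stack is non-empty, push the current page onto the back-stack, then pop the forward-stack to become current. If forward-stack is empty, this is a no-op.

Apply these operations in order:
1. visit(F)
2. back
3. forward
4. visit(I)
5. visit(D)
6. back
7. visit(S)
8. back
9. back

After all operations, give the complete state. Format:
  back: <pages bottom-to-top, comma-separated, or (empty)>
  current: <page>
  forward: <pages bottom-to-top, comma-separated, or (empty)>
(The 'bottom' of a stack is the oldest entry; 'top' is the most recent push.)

Answer: back: HOME
current: F
forward: S,I

Derivation:
After 1 (visit(F)): cur=F back=1 fwd=0
After 2 (back): cur=HOME back=0 fwd=1
After 3 (forward): cur=F back=1 fwd=0
After 4 (visit(I)): cur=I back=2 fwd=0
After 5 (visit(D)): cur=D back=3 fwd=0
After 6 (back): cur=I back=2 fwd=1
After 7 (visit(S)): cur=S back=3 fwd=0
After 8 (back): cur=I back=2 fwd=1
After 9 (back): cur=F back=1 fwd=2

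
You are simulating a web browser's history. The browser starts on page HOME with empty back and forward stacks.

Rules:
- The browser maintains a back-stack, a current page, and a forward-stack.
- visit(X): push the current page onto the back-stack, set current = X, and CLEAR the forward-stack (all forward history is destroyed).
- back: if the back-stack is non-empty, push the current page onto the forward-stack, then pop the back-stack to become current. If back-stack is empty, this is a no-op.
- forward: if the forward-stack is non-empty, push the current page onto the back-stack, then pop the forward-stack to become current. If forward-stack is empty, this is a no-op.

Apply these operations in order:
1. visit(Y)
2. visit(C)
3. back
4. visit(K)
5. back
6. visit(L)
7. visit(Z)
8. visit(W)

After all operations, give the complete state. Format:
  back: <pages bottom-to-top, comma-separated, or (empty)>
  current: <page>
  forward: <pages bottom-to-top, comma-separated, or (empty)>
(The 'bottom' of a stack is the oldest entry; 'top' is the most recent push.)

After 1 (visit(Y)): cur=Y back=1 fwd=0
After 2 (visit(C)): cur=C back=2 fwd=0
After 3 (back): cur=Y back=1 fwd=1
After 4 (visit(K)): cur=K back=2 fwd=0
After 5 (back): cur=Y back=1 fwd=1
After 6 (visit(L)): cur=L back=2 fwd=0
After 7 (visit(Z)): cur=Z back=3 fwd=0
After 8 (visit(W)): cur=W back=4 fwd=0

Answer: back: HOME,Y,L,Z
current: W
forward: (empty)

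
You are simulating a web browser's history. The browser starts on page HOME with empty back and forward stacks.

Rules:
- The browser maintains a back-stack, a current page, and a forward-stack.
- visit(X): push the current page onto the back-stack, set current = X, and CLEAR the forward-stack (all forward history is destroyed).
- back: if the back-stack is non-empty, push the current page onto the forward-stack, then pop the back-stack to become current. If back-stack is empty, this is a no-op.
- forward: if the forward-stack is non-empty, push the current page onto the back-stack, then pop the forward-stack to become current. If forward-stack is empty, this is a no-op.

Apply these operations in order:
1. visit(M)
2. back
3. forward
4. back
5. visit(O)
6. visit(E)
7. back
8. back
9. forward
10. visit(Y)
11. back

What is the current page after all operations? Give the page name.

After 1 (visit(M)): cur=M back=1 fwd=0
After 2 (back): cur=HOME back=0 fwd=1
After 3 (forward): cur=M back=1 fwd=0
After 4 (back): cur=HOME back=0 fwd=1
After 5 (visit(O)): cur=O back=1 fwd=0
After 6 (visit(E)): cur=E back=2 fwd=0
After 7 (back): cur=O back=1 fwd=1
After 8 (back): cur=HOME back=0 fwd=2
After 9 (forward): cur=O back=1 fwd=1
After 10 (visit(Y)): cur=Y back=2 fwd=0
After 11 (back): cur=O back=1 fwd=1

Answer: O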